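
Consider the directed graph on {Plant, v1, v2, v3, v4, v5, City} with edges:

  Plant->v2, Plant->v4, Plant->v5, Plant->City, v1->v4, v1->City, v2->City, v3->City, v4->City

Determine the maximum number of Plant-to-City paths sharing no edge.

Assign every edge capacity 1; by Menger, the answer equals the max flow.
Path Plant→City (+1); total 1.
Path Plant→v2→City (+1); total 2.
Path Plant→v4→City (+1); total 3.
No residual Plant→City path; max flow = 3.
Certifying cut of size 3: {Plant→City, Plant→v2, Plant→v4}.

3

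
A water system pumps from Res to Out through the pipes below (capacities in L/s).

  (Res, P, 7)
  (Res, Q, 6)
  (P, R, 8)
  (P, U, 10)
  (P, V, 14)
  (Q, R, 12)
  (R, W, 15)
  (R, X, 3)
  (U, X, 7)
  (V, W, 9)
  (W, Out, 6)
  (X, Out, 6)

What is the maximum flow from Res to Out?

12

Augment Res→P→R→W→Out: bottleneck 6, flow now 6.
Augment Res→P→R→X→Out: bottleneck 1, flow now 7.
Augment Res→Q→R→X→Out: bottleneck 2, flow now 9.
Augment Res→Q→R→P→U→X→Out: bottleneck 3, flow now 12. (uses reverse residual edge)
No augmenting path remains; maximum flow = 12.
In the residual graph, reachable from Res: {Res, P, Q, R, U, V, W, X}.
Min-cut edges: W→Out (6), X→Out (6); capacity 6 + 6 = 12.
This cut is saturated, so no flow can exceed 12.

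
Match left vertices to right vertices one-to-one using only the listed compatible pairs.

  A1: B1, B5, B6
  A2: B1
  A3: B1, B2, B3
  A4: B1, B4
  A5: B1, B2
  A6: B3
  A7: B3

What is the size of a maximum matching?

5

Unit-capacity flow: source→left, listed edges, right→sink; max matching = max flow.
Augmenting path A1→B1 (+1); matched 1.
Augmenting path A3→B2 (+1); matched 2.
Augmenting path A4→B4 (+1); matched 3.
Augmenting path A6→B3 (+1); matched 4.
Augmenting path A2→B1→A1→B5 (+1); matched 5.
No augmenting path remains; maximum matching = 5.
König certificate: {A1, A4, B1, B2, B3} is a vertex cover of size 5 (every listed pair touches it), so no matching can be larger.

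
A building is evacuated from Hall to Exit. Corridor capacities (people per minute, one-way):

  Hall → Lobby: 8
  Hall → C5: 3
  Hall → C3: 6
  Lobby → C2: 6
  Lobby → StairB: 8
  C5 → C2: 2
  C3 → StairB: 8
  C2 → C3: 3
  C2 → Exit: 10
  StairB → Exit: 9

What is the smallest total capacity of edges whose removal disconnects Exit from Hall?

16

Augment Hall→Lobby→C2→Exit: bottleneck 6, flow now 6.
Augment Hall→Lobby→StairB→Exit: bottleneck 2, flow now 8.
Augment Hall→C5→C2→Exit: bottleneck 2, flow now 10.
Augment Hall→C3→StairB→Exit: bottleneck 6, flow now 16.
No augmenting path remains; maximum flow = 16.
By max-flow min-cut, the minimum cut capacity equals the max flow.
In the residual graph, reachable from Hall: {Hall, C5}.
Min-cut edges: Hall→Lobby (8), Hall→C3 (6), C5→C2 (2); capacity 8 + 6 + 2 = 16.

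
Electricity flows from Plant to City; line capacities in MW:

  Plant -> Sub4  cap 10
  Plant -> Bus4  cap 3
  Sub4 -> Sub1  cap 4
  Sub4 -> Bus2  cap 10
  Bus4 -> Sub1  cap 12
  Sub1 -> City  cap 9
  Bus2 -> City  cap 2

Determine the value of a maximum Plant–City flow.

Augment Plant→Sub4→Sub1→City: bottleneck 4, flow now 4.
Augment Plant→Sub4→Bus2→City: bottleneck 2, flow now 6.
Augment Plant→Bus4→Sub1→City: bottleneck 3, flow now 9.
No augmenting path remains; maximum flow = 9.
In the residual graph, reachable from Plant: {Plant, Sub4, Bus2}.
Min-cut edges: Plant→Bus4 (3), Sub4→Sub1 (4), Bus2→City (2); capacity 3 + 4 + 2 = 9.
This cut is saturated, so no flow can exceed 9.

9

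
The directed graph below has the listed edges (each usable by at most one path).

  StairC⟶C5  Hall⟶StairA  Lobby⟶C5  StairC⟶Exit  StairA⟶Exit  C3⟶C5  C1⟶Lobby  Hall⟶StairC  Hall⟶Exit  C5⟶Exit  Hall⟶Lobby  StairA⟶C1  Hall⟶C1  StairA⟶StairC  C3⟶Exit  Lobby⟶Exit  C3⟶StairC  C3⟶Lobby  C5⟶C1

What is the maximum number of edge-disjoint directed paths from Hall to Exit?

Assign every edge capacity 1; by Menger, the answer equals the max flow.
Path Hall→Exit (+1); total 1.
Path Hall→StairA→Exit (+1); total 2.
Path Hall→StairC→Exit (+1); total 3.
Path Hall→Lobby→Exit (+1); total 4.
Path Hall→C1→Lobby→C5→Exit (+1); total 5.
No residual Hall→Exit path; max flow = 5.
Certifying cut of size 5: {Hall→C1, Hall→Exit, Hall→Lobby, Hall→StairA, Hall→StairC}.

5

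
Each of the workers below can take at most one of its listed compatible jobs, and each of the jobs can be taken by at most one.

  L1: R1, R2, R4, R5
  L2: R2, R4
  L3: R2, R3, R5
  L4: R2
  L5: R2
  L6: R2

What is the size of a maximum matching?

Unit-capacity flow: source→left, listed edges, right→sink; max matching = max flow.
Augmenting path L1→R1 (+1); matched 1.
Augmenting path L2→R2 (+1); matched 2.
Augmenting path L3→R3 (+1); matched 3.
Augmenting path L4→R2→L2→R4 (+1); matched 4.
No augmenting path remains; maximum matching = 4.
König certificate: {L1, L2, L3, R2} is a vertex cover of size 4 (every listed pair touches it), so no matching can be larger.

4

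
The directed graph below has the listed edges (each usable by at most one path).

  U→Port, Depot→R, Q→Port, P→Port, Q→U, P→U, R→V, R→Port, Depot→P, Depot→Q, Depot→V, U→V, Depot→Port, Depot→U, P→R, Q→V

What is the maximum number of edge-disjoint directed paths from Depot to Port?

5

Assign every edge capacity 1; by Menger, the answer equals the max flow.
Path Depot→Port (+1); total 1.
Path Depot→P→Port (+1); total 2.
Path Depot→Q→Port (+1); total 3.
Path Depot→R→Port (+1); total 4.
Path Depot→U→Port (+1); total 5.
No residual Depot→Port path; max flow = 5.
Certifying cut of size 5: {Depot→P, Depot→Port, Depot→Q, Depot→R, Depot→U}.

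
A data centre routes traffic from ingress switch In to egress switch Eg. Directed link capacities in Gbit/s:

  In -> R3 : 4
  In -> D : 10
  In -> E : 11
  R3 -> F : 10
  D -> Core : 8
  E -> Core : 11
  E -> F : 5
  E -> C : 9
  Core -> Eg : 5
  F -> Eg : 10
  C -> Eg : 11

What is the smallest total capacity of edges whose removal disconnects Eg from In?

20

Augment In→R3→F→Eg: bottleneck 4, flow now 4.
Augment In→D→Core→Eg: bottleneck 5, flow now 9.
Augment In→E→F→Eg: bottleneck 5, flow now 14.
Augment In→E→C→Eg: bottleneck 6, flow now 20.
No augmenting path remains; maximum flow = 20.
By max-flow min-cut, the minimum cut capacity equals the max flow.
In the residual graph, reachable from In: {In, D, Core}.
Min-cut edges: In→R3 (4), In→E (11), Core→Eg (5); capacity 4 + 11 + 5 = 20.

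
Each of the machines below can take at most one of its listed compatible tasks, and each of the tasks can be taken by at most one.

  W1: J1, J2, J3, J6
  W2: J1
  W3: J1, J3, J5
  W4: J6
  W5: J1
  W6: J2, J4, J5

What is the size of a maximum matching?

5

Unit-capacity flow: source→left, listed edges, right→sink; max matching = max flow.
Augmenting path W1→J1 (+1); matched 1.
Augmenting path W3→J3 (+1); matched 2.
Augmenting path W4→J6 (+1); matched 3.
Augmenting path W6→J2 (+1); matched 4.
Augmenting path W2→J1→W1→J2→W6→J4 (+1); matched 5.
No augmenting path remains; maximum matching = 5.
König certificate: {W1, W3, W4, W6, J1} is a vertex cover of size 5 (every listed pair touches it), so no matching can be larger.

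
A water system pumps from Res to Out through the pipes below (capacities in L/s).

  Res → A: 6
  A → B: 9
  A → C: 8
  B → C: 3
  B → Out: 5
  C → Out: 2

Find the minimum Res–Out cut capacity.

6

Augment Res→A→B→Out: bottleneck 5, flow now 5.
Augment Res→A→C→Out: bottleneck 1, flow now 6.
No augmenting path remains; maximum flow = 6.
By max-flow min-cut, the minimum cut capacity equals the max flow.
In the residual graph, reachable from Res: {Res}.
Min-cut edges: Res→A (6); capacity 6 = 6.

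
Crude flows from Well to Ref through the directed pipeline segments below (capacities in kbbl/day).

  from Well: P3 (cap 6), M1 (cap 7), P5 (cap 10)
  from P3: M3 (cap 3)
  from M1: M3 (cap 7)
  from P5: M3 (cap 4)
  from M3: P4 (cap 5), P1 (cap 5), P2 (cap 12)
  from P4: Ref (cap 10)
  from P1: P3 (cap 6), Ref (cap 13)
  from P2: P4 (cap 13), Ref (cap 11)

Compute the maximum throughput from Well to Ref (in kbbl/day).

Augment Well→P3→M3→P4→Ref: bottleneck 3, flow now 3.
Augment Well→M1→M3→P4→Ref: bottleneck 2, flow now 5.
Augment Well→M1→M3→P1→Ref: bottleneck 5, flow now 10.
Augment Well→P5→M3→P2→Ref: bottleneck 4, flow now 14.
No augmenting path remains; maximum flow = 14.
In the residual graph, reachable from Well: {Well, P3, P5}.
Min-cut edges: Well→M1 (7), P3→M3 (3), P5→M3 (4); capacity 7 + 3 + 4 = 14.
This cut is saturated, so no flow can exceed 14.

14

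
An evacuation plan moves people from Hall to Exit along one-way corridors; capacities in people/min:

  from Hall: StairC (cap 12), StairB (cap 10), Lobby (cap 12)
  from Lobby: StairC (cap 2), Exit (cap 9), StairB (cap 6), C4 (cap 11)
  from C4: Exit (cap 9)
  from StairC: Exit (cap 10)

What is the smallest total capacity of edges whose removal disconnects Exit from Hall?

Augment Hall→Lobby→Exit: bottleneck 9, flow now 9.
Augment Hall→StairC→Exit: bottleneck 10, flow now 19.
Augment Hall→Lobby→C4→Exit: bottleneck 3, flow now 22.
No augmenting path remains; maximum flow = 22.
By max-flow min-cut, the minimum cut capacity equals the max flow.
In the residual graph, reachable from Hall: {Hall, StairC, StairB}.
Min-cut edges: Hall→Lobby (12), StairC→Exit (10); capacity 12 + 10 = 22.

22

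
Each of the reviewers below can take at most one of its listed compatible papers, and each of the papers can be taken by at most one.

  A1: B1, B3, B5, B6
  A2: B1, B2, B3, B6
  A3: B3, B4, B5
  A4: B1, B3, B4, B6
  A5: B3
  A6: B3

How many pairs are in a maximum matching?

5

Unit-capacity flow: source→left, listed edges, right→sink; max matching = max flow.
Augmenting path A1→B1 (+1); matched 1.
Augmenting path A2→B2 (+1); matched 2.
Augmenting path A3→B3 (+1); matched 3.
Augmenting path A4→B4 (+1); matched 4.
Augmenting path A5→B3→A3→B5 (+1); matched 5.
No augmenting path remains; maximum matching = 5.
König certificate: {A1, A2, A3, A4, B3} is a vertex cover of size 5 (every listed pair touches it), so no matching can be larger.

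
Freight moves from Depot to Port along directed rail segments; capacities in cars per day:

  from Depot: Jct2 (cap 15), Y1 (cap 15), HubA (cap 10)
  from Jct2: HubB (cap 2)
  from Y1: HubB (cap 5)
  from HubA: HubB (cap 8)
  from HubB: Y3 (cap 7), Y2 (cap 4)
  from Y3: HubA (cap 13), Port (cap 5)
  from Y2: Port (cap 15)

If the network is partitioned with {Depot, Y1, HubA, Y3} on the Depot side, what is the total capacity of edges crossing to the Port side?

33

Edges leaving {Depot, Y1, HubA, Y3}: Depot→Jct2 (15), Y1→HubB (5), HubA→HubB (8), Y3→Port (5).
Cut capacity = 15 + 5 + 8 + 5 = 33.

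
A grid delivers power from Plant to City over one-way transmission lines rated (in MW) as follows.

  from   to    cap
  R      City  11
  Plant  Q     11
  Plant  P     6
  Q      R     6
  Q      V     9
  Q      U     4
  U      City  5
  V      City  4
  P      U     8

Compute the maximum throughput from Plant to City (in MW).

15

Augment Plant→P→U→City: bottleneck 5, flow now 5.
Augment Plant→Q→R→City: bottleneck 6, flow now 11.
Augment Plant→Q→V→City: bottleneck 4, flow now 15.
No augmenting path remains; maximum flow = 15.
In the residual graph, reachable from Plant: {Plant, P, Q, U, V}.
Min-cut edges: Q→R (6), U→City (5), V→City (4); capacity 6 + 5 + 4 = 15.
This cut is saturated, so no flow can exceed 15.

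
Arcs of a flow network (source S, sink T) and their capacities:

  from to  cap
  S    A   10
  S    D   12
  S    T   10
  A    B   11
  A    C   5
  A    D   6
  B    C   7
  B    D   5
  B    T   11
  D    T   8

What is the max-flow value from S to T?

28

Augment S→T: bottleneck 10, flow now 10.
Augment S→D→T: bottleneck 8, flow now 18.
Augment S→A→B→T: bottleneck 10, flow now 28.
No augmenting path remains; maximum flow = 28.
In the residual graph, reachable from S: {S, D}.
Min-cut edges: S→A (10), S→T (10), D→T (8); capacity 10 + 10 + 8 = 28.
This cut is saturated, so no flow can exceed 28.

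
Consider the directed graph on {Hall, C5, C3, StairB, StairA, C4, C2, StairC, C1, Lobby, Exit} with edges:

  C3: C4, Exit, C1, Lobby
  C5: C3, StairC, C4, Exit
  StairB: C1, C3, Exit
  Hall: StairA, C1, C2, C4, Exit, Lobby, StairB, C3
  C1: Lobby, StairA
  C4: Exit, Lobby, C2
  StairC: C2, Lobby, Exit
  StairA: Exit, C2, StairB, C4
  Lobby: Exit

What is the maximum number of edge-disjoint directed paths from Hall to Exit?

Assign every edge capacity 1; by Menger, the answer equals the max flow.
Path Hall→Exit (+1); total 1.
Path Hall→C3→Exit (+1); total 2.
Path Hall→StairB→Exit (+1); total 3.
Path Hall→StairA→Exit (+1); total 4.
Path Hall→C4→Exit (+1); total 5.
Path Hall→Lobby→Exit (+1); total 6.
No residual Hall→Exit path; max flow = 6.
Certifying cut of size 6: {C3→Exit, C4→Exit, Hall→Exit, Lobby→Exit, StairA→Exit, StairB→Exit}.

6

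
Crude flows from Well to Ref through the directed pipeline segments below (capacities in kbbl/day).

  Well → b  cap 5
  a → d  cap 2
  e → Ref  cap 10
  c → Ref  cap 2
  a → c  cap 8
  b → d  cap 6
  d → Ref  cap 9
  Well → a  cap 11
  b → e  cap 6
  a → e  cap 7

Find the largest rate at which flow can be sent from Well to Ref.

16

Augment Well→a→c→Ref: bottleneck 2, flow now 2.
Augment Well→a→d→Ref: bottleneck 2, flow now 4.
Augment Well→a→e→Ref: bottleneck 7, flow now 11.
Augment Well→b→d→Ref: bottleneck 5, flow now 16.
No augmenting path remains; maximum flow = 16.
In the residual graph, reachable from Well: {Well}.
Min-cut edges: Well→a (11), Well→b (5); capacity 11 + 5 = 16.
This cut is saturated, so no flow can exceed 16.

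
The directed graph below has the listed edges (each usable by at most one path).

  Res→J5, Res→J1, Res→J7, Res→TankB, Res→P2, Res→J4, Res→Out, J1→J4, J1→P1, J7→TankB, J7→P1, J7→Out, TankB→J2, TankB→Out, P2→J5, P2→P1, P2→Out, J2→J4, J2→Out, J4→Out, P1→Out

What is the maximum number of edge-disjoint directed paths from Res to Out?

6

Assign every edge capacity 1; by Menger, the answer equals the max flow.
Path Res→Out (+1); total 1.
Path Res→J7→Out (+1); total 2.
Path Res→TankB→Out (+1); total 3.
Path Res→P2→Out (+1); total 4.
Path Res→J4→Out (+1); total 5.
Path Res→J1→P1→Out (+1); total 6.
No residual Res→Out path; max flow = 6.
Certifying cut of size 6: {Res→J1, Res→J4, Res→J7, Res→Out, Res→P2, Res→TankB}.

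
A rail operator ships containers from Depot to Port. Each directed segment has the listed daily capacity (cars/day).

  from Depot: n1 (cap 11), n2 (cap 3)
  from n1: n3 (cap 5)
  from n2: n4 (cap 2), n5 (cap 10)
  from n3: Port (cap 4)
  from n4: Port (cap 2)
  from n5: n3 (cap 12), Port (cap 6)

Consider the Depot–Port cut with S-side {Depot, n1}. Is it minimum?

No — its capacity is 8, but the minimum cut has capacity 7.

Given cut capacity: 3 + 5 = 8.
Augment Depot→n1→n3→Port: bottleneck 4, flow now 4.
Augment Depot→n2→n4→Port: bottleneck 2, flow now 6.
Augment Depot→n2→n5→Port: bottleneck 1, flow now 7.
No augmenting path remains; maximum flow = 7.
In the residual graph, reachable from Depot: {Depot, n1, n3}.
Min-cut edges: Depot→n2 (3), n3→Port (4); capacity 3 + 4 = 7.
Cut capacity 8 exceeds the max flow 7, so it is not minimum.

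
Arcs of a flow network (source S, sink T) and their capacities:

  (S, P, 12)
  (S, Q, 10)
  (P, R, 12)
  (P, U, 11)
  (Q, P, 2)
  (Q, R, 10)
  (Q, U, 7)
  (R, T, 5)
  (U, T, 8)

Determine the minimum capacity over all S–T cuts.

Augment S→P→R→T: bottleneck 5, flow now 5.
Augment S→P→U→T: bottleneck 7, flow now 12.
Augment S→Q→U→T: bottleneck 1, flow now 13.
No augmenting path remains; maximum flow = 13.
By max-flow min-cut, the minimum cut capacity equals the max flow.
In the residual graph, reachable from S: {S, P, Q, R, U}.
Min-cut edges: R→T (5), U→T (8); capacity 5 + 8 = 13.

13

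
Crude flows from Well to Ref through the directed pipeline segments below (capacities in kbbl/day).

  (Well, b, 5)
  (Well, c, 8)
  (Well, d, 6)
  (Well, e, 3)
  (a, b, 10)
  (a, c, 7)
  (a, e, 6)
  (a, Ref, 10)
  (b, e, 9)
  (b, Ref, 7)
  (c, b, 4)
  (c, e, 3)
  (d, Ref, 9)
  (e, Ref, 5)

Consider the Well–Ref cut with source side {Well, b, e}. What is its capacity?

Edges leaving {Well, b, e}: Well→c (8), Well→d (6), b→Ref (7), e→Ref (5).
Cut capacity = 8 + 6 + 7 + 5 = 26.

26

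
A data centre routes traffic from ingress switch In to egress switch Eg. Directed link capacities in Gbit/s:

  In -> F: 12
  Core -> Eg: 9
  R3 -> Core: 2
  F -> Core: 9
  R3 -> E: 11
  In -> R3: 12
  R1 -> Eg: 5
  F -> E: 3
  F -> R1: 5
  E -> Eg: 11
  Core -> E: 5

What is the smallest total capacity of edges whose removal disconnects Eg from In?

24

Augment In→R3→E→Eg: bottleneck 11, flow now 11.
Augment In→R3→Core→Eg: bottleneck 1, flow now 12.
Augment In→F→Core→Eg: bottleneck 8, flow now 20.
Augment In→F→R1→Eg: bottleneck 4, flow now 24.
No augmenting path remains; maximum flow = 24.
By max-flow min-cut, the minimum cut capacity equals the max flow.
In the residual graph, reachable from In: {In}.
Min-cut edges: In→R3 (12), In→F (12); capacity 12 + 12 = 24.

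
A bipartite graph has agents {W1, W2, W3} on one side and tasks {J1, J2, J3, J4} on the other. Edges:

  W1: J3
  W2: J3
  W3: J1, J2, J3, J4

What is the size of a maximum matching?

2

Unit-capacity flow: source→left, listed edges, right→sink; max matching = max flow.
Augmenting path W1→J3 (+1); matched 1.
Augmenting path W3→J1 (+1); matched 2.
No augmenting path remains; maximum matching = 2.
König certificate: {W3, J3} is a vertex cover of size 2 (every listed pair touches it), so no matching can be larger.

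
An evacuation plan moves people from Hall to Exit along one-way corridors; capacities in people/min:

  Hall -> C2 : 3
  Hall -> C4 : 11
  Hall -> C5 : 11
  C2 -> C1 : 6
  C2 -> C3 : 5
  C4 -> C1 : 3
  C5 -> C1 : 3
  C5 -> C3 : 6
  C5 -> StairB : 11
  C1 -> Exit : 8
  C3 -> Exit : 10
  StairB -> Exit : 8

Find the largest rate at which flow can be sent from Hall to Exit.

Augment Hall→C2→C1→Exit: bottleneck 3, flow now 3.
Augment Hall→C4→C1→Exit: bottleneck 3, flow now 6.
Augment Hall→C5→C1→Exit: bottleneck 2, flow now 8.
Augment Hall→C5→C3→Exit: bottleneck 6, flow now 14.
Augment Hall→C5→StairB→Exit: bottleneck 3, flow now 17.
No augmenting path remains; maximum flow = 17.
In the residual graph, reachable from Hall: {Hall, C4}.
Min-cut edges: Hall→C2 (3), Hall→C5 (11), C4→C1 (3); capacity 3 + 11 + 3 = 17.
This cut is saturated, so no flow can exceed 17.

17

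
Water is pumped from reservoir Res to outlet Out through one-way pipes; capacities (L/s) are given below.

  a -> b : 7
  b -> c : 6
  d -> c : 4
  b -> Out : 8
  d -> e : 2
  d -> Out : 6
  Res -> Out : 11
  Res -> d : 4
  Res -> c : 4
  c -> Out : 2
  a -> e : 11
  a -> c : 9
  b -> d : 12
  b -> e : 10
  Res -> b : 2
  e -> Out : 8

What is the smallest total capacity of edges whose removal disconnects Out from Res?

Augment Res→Out: bottleneck 11, flow now 11.
Augment Res→b→Out: bottleneck 2, flow now 13.
Augment Res→c→Out: bottleneck 2, flow now 15.
Augment Res→d→Out: bottleneck 4, flow now 19.
No augmenting path remains; maximum flow = 19.
By max-flow min-cut, the minimum cut capacity equals the max flow.
In the residual graph, reachable from Res: {Res, c}.
Min-cut edges: Res→b (2), Res→d (4), Res→Out (11), c→Out (2); capacity 2 + 4 + 11 + 2 = 19.

19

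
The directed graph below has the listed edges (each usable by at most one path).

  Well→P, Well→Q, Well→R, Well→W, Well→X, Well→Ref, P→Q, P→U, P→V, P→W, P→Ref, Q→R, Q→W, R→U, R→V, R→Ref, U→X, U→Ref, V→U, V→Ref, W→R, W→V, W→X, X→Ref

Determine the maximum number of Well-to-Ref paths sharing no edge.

Assign every edge capacity 1; by Menger, the answer equals the max flow.
Path Well→Ref (+1); total 1.
Path Well→P→Ref (+1); total 2.
Path Well→R→Ref (+1); total 3.
Path Well→X→Ref (+1); total 4.
Path Well→W→V→Ref (+1); total 5.
Path Well→Q→R→U→Ref (+1); total 6.
No residual Well→Ref path; max flow = 6.
Certifying cut of size 6: {Well→P, Well→Q, Well→R, Well→Ref, Well→W, Well→X}.

6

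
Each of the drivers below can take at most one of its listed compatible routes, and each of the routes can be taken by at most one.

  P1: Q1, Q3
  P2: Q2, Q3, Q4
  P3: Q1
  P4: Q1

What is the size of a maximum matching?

3

Unit-capacity flow: source→left, listed edges, right→sink; max matching = max flow.
Augmenting path P1→Q1 (+1); matched 1.
Augmenting path P2→Q2 (+1); matched 2.
Augmenting path P3→Q1→P1→Q3 (+1); matched 3.
No augmenting path remains; maximum matching = 3.
König certificate: {P1, P2, Q1} is a vertex cover of size 3 (every listed pair touches it), so no matching can be larger.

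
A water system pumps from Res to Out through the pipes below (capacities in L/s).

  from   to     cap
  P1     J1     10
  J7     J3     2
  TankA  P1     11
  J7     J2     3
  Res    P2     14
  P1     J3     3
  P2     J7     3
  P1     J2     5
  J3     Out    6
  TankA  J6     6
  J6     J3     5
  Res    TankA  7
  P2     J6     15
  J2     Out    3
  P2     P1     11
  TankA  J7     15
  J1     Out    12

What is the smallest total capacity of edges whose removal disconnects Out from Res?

Augment Res→P2→P1→J3→Out: bottleneck 3, flow now 3.
Augment Res→P2→P1→J2→Out: bottleneck 3, flow now 6.
Augment Res→P2→P1→J1→Out: bottleneck 5, flow now 11.
Augment Res→P2→J6→J3→Out: bottleneck 3, flow now 14.
Augment Res→TankA→P1→J1→Out: bottleneck 5, flow now 19.
No augmenting path remains; maximum flow = 19.
By max-flow min-cut, the minimum cut capacity equals the max flow.
In the residual graph, reachable from Res: {Res, P2, TankA, P1, J6, J7, J3, J2}.
Min-cut edges: P1→J1 (10), J3→Out (6), J2→Out (3); capacity 10 + 6 + 3 = 19.

19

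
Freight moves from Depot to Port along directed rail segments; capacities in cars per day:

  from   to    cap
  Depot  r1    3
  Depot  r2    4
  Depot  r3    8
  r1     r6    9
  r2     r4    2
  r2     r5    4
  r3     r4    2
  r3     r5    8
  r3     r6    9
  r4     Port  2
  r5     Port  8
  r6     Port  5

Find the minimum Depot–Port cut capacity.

Augment Depot→r1→r6→Port: bottleneck 3, flow now 3.
Augment Depot→r2→r4→Port: bottleneck 2, flow now 5.
Augment Depot→r2→r5→Port: bottleneck 2, flow now 7.
Augment Depot→r3→r5→Port: bottleneck 6, flow now 13.
Augment Depot→r3→r6→Port: bottleneck 2, flow now 15.
No augmenting path remains; maximum flow = 15.
By max-flow min-cut, the minimum cut capacity equals the max flow.
In the residual graph, reachable from Depot: {Depot}.
Min-cut edges: Depot→r1 (3), Depot→r2 (4), Depot→r3 (8); capacity 3 + 4 + 8 = 15.

15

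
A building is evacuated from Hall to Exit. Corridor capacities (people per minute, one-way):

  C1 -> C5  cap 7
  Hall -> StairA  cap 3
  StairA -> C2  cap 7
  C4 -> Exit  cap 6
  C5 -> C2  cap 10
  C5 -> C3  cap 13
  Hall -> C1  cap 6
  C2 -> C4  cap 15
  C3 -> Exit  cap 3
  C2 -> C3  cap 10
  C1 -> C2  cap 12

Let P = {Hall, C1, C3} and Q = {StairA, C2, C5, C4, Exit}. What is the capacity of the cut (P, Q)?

25

Edges leaving {Hall, C1, C3}: Hall→StairA (3), C1→C2 (12), C1→C5 (7), C3→Exit (3).
Cut capacity = 3 + 12 + 7 + 3 = 25.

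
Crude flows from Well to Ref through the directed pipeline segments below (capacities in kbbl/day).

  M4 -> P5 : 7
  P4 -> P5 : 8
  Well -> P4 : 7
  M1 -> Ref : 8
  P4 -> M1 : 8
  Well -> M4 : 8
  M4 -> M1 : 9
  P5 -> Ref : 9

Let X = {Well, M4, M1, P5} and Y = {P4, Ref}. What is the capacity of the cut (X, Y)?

24

Edges leaving {Well, M4, M1, P5}: Well→P4 (7), M1→Ref (8), P5→Ref (9).
Cut capacity = 7 + 8 + 9 = 24.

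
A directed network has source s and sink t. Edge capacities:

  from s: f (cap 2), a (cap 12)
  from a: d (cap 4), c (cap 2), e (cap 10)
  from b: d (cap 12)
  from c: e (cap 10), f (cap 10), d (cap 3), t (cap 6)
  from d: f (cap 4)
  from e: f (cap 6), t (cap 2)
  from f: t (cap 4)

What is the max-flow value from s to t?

8

Augment s→f→t: bottleneck 2, flow now 2.
Augment s→a→c→t: bottleneck 2, flow now 4.
Augment s→a→e→t: bottleneck 2, flow now 6.
Augment s→a→d→f→t: bottleneck 2, flow now 8.
No augmenting path remains; maximum flow = 8.
In the residual graph, reachable from s: {s, a, d, e, f}.
Min-cut edges: a→c (2), e→t (2), f→t (4); capacity 2 + 2 + 4 = 8.
This cut is saturated, so no flow can exceed 8.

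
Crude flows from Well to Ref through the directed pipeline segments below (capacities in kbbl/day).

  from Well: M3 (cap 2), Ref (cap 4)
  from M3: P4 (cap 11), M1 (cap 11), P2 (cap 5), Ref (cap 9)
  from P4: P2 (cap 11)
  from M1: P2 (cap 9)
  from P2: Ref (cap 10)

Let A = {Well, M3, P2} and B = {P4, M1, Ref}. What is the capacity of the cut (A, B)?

45

Edges leaving {Well, M3, P2}: Well→Ref (4), M3→P4 (11), M3→M1 (11), M3→Ref (9), P2→Ref (10).
Cut capacity = 4 + 11 + 11 + 9 + 10 = 45.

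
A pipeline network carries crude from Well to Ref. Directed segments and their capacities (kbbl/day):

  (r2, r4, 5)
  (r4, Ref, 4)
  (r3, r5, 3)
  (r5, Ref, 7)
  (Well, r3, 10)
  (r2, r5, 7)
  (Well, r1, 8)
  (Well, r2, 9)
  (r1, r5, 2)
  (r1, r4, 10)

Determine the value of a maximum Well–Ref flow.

11

Augment Well→r1→r4→Ref: bottleneck 4, flow now 4.
Augment Well→r1→r5→Ref: bottleneck 2, flow now 6.
Augment Well→r2→r5→Ref: bottleneck 5, flow now 11.
No augmenting path remains; maximum flow = 11.
In the residual graph, reachable from Well: {Well, r1, r2, r3, r4, r5}.
Min-cut edges: r4→Ref (4), r5→Ref (7); capacity 4 + 7 = 11.
This cut is saturated, so no flow can exceed 11.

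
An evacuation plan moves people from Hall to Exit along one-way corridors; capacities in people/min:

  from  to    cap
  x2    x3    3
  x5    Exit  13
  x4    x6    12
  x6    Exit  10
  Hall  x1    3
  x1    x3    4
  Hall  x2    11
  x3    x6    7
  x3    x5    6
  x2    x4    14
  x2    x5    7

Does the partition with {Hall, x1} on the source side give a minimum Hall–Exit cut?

No — its capacity is 15, but the minimum cut has capacity 14.

Given cut capacity: 11 + 4 = 15.
Augment Hall→x2→x5→Exit: bottleneck 7, flow now 7.
Augment Hall→x1→x3→x5→Exit: bottleneck 3, flow now 10.
Augment Hall→x2→x3→x5→Exit: bottleneck 3, flow now 13.
Augment Hall→x2→x4→x6→Exit: bottleneck 1, flow now 14.
No augmenting path remains; maximum flow = 14.
In the residual graph, reachable from Hall: {Hall}.
Min-cut edges: Hall→x1 (3), Hall→x2 (11); capacity 3 + 11 = 14.
Cut capacity 15 exceeds the max flow 14, so it is not minimum.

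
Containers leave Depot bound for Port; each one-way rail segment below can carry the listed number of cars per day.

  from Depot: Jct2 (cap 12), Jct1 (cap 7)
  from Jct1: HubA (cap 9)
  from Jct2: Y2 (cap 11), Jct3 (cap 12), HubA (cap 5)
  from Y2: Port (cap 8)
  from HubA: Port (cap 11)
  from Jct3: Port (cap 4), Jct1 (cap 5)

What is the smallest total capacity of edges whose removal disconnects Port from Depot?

19

Augment Depot→Jct1→HubA→Port: bottleneck 7, flow now 7.
Augment Depot→Jct2→Y2→Port: bottleneck 8, flow now 15.
Augment Depot→Jct2→HubA→Port: bottleneck 4, flow now 19.
No augmenting path remains; maximum flow = 19.
By max-flow min-cut, the minimum cut capacity equals the max flow.
In the residual graph, reachable from Depot: {Depot}.
Min-cut edges: Depot→Jct1 (7), Depot→Jct2 (12); capacity 7 + 12 = 19.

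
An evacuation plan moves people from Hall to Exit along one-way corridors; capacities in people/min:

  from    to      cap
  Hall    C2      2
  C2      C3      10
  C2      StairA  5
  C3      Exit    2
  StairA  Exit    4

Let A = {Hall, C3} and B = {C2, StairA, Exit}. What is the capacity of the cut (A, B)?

Edges leaving {Hall, C3}: Hall→C2 (2), C3→Exit (2).
Cut capacity = 2 + 2 = 4.

4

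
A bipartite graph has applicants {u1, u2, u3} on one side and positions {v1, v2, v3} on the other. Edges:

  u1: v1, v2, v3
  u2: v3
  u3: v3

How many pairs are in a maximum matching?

Unit-capacity flow: source→left, listed edges, right→sink; max matching = max flow.
Augmenting path u1→v1 (+1); matched 1.
Augmenting path u2→v3 (+1); matched 2.
No augmenting path remains; maximum matching = 2.
König certificate: {u1, v3} is a vertex cover of size 2 (every listed pair touches it), so no matching can be larger.

2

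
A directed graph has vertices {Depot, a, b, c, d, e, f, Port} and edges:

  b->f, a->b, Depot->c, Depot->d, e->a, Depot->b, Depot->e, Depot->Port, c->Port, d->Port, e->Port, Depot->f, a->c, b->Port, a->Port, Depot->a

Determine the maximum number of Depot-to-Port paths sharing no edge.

6

Assign every edge capacity 1; by Menger, the answer equals the max flow.
Path Depot→Port (+1); total 1.
Path Depot→a→Port (+1); total 2.
Path Depot→b→Port (+1); total 3.
Path Depot→c→Port (+1); total 4.
Path Depot→d→Port (+1); total 5.
Path Depot→e→Port (+1); total 6.
No residual Depot→Port path; max flow = 6.
Certifying cut of size 6: {Depot→Port, Depot→a, Depot→b, Depot→c, Depot→d, Depot→e}.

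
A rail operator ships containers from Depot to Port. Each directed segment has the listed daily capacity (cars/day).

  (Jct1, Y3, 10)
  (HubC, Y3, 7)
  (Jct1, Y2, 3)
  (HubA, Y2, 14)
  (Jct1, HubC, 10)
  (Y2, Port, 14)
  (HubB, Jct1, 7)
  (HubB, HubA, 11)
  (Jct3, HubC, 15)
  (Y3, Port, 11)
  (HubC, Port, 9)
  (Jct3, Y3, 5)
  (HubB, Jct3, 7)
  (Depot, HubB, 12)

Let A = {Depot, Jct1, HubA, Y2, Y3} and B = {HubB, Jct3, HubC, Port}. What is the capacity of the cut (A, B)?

Edges leaving {Depot, Jct1, HubA, Y2, Y3}: Depot→HubB (12), Jct1→HubC (10), Y2→Port (14), Y3→Port (11).
Cut capacity = 12 + 10 + 14 + 11 = 47.

47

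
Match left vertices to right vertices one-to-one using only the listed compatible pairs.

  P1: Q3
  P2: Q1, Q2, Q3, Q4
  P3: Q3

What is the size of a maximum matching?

2

Unit-capacity flow: source→left, listed edges, right→sink; max matching = max flow.
Augmenting path P1→Q3 (+1); matched 1.
Augmenting path P2→Q1 (+1); matched 2.
No augmenting path remains; maximum matching = 2.
König certificate: {P2, Q3} is a vertex cover of size 2 (every listed pair touches it), so no matching can be larger.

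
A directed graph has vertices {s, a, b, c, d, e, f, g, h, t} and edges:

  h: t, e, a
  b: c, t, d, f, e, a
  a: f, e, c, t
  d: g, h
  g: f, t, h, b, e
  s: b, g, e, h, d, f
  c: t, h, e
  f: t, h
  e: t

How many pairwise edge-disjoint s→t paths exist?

Assign every edge capacity 1; by Menger, the answer equals the max flow.
Path s→b→t (+1); total 1.
Path s→e→t (+1); total 2.
Path s→f→t (+1); total 3.
Path s→g→t (+1); total 4.
Path s→h→t (+1); total 5.
Path s→d→h→a→t (+1); total 6.
No residual s→t path; max flow = 6.
Certifying cut of size 6: {s→b, s→d, s→e, s→f, s→g, s→h}.

6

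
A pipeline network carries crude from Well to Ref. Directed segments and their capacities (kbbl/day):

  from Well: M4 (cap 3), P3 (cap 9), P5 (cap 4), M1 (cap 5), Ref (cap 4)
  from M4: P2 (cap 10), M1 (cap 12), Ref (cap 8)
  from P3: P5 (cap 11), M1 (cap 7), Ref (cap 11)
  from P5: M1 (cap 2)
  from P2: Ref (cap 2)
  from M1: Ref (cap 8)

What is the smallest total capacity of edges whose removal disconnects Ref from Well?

Augment Well→Ref: bottleneck 4, flow now 4.
Augment Well→M4→Ref: bottleneck 3, flow now 7.
Augment Well→P3→Ref: bottleneck 9, flow now 16.
Augment Well→M1→Ref: bottleneck 5, flow now 21.
Augment Well→P5→M1→Ref: bottleneck 2, flow now 23.
No augmenting path remains; maximum flow = 23.
By max-flow min-cut, the minimum cut capacity equals the max flow.
In the residual graph, reachable from Well: {Well, P5}.
Min-cut edges: Well→M4 (3), Well→P3 (9), Well→M1 (5), Well→Ref (4), P5→M1 (2); capacity 3 + 9 + 5 + 4 + 2 = 23.

23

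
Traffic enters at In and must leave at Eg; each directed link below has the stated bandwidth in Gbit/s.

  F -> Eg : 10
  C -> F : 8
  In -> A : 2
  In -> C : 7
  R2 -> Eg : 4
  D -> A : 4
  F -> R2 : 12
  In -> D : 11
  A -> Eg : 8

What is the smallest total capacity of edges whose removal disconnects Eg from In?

13

Augment In→A→Eg: bottleneck 2, flow now 2.
Augment In→D→A→Eg: bottleneck 4, flow now 6.
Augment In→C→F→Eg: bottleneck 7, flow now 13.
No augmenting path remains; maximum flow = 13.
By max-flow min-cut, the minimum cut capacity equals the max flow.
In the residual graph, reachable from In: {In, D}.
Min-cut edges: In→C (7), In→A (2), D→A (4); capacity 7 + 2 + 4 = 13.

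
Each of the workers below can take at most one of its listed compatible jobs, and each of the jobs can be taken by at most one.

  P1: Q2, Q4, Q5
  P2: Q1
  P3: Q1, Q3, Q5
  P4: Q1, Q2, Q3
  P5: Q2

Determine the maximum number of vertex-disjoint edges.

Unit-capacity flow: source→left, listed edges, right→sink; max matching = max flow.
Augmenting path P1→Q2 (+1); matched 1.
Augmenting path P2→Q1 (+1); matched 2.
Augmenting path P3→Q3 (+1); matched 3.
Augmenting path P4→Q2→P1→Q4 (+1); matched 4.
Augmenting path P5→Q2→P4→Q3→P3→Q5 (+1); matched 5.
No augmenting path remains; maximum matching = 5.
König certificate: {P1, P2, P3, P4, P5} is a vertex cover of size 5 (every listed pair touches it), so no matching can be larger.

5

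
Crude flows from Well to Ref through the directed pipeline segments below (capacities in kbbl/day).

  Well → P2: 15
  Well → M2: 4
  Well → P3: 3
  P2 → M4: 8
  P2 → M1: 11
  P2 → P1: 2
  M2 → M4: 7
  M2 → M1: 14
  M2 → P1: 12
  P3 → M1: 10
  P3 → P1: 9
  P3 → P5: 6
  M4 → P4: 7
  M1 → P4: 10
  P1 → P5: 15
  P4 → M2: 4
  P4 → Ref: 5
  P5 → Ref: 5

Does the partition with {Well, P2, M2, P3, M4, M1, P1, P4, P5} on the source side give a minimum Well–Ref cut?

Given cut capacity: 5 + 5 = 10.
Augment Well→P3→P5→Ref: bottleneck 3, flow now 3.
Augment Well→P2→M4→P4→Ref: bottleneck 5, flow now 8.
Augment Well→P2→P1→P5→Ref: bottleneck 2, flow now 10.
No augmenting path remains; maximum flow = 10.
Cut capacity 10 equals the max flow, so it is a minimum cut.

Yes — it is a minimum cut (capacity 10).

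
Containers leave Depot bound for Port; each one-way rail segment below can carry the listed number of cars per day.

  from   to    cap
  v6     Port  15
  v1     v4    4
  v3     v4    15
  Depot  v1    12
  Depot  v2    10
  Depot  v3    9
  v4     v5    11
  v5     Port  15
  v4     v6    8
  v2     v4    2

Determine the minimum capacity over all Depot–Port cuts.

15

Augment Depot→v1→v4→v5→Port: bottleneck 4, flow now 4.
Augment Depot→v2→v4→v5→Port: bottleneck 2, flow now 6.
Augment Depot→v3→v4→v5→Port: bottleneck 5, flow now 11.
Augment Depot→v3→v4→v6→Port: bottleneck 4, flow now 15.
No augmenting path remains; maximum flow = 15.
By max-flow min-cut, the minimum cut capacity equals the max flow.
In the residual graph, reachable from Depot: {Depot, v1, v2}.
Min-cut edges: Depot→v3 (9), v1→v4 (4), v2→v4 (2); capacity 9 + 4 + 2 = 15.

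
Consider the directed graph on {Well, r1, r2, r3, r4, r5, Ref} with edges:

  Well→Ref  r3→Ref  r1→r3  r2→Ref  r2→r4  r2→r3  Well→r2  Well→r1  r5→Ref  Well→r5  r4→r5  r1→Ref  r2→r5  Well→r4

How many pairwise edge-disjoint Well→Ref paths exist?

Assign every edge capacity 1; by Menger, the answer equals the max flow.
Path Well→Ref (+1); total 1.
Path Well→r1→Ref (+1); total 2.
Path Well→r2→Ref (+1); total 3.
Path Well→r5→Ref (+1); total 4.
No residual Well→Ref path; max flow = 4.
Certifying cut of size 4: {Well→Ref, Well→r1, Well→r2, r5→Ref}.

4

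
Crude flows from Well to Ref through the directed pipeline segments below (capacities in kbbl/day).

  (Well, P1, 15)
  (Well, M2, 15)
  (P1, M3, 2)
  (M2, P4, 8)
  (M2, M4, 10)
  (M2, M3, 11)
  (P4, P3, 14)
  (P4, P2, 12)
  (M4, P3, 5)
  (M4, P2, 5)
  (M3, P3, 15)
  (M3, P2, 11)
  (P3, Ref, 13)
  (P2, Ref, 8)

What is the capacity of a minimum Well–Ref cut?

17

Augment Well→P1→M3→P3→Ref: bottleneck 2, flow now 2.
Augment Well→M2→P4→P3→Ref: bottleneck 8, flow now 10.
Augment Well→M2→M4→P3→Ref: bottleneck 3, flow now 13.
Augment Well→M2→M4→P2→Ref: bottleneck 4, flow now 17.
No augmenting path remains; maximum flow = 17.
By max-flow min-cut, the minimum cut capacity equals the max flow.
In the residual graph, reachable from Well: {Well, P1}.
Min-cut edges: Well→M2 (15), P1→M3 (2); capacity 15 + 2 = 17.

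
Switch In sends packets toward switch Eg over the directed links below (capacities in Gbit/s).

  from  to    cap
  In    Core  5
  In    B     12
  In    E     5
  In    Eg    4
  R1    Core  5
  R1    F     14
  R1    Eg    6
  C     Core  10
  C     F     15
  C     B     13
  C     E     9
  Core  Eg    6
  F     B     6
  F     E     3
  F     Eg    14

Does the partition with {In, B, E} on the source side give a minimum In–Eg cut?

Yes — it is a minimum cut (capacity 9).

Given cut capacity: 5 + 4 = 9.
Augment In→Eg: bottleneck 4, flow now 4.
Augment In→Core→Eg: bottleneck 5, flow now 9.
No augmenting path remains; maximum flow = 9.
Cut capacity 9 equals the max flow, so it is a minimum cut.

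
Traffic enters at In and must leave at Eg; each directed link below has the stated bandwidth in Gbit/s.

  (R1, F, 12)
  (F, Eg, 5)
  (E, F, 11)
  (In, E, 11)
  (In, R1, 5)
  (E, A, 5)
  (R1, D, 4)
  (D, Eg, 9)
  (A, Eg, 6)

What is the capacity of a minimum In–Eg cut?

Augment In→E→A→Eg: bottleneck 5, flow now 5.
Augment In→E→F→Eg: bottleneck 5, flow now 10.
Augment In→R1→D→Eg: bottleneck 4, flow now 14.
No augmenting path remains; maximum flow = 14.
By max-flow min-cut, the minimum cut capacity equals the max flow.
In the residual graph, reachable from In: {In, E, R1, F}.
Min-cut edges: E→A (5), R1→D (4), F→Eg (5); capacity 5 + 4 + 5 = 14.

14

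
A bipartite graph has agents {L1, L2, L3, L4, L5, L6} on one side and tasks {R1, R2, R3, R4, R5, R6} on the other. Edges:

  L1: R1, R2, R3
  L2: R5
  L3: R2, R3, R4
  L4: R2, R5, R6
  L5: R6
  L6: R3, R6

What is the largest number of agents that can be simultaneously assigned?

Unit-capacity flow: source→left, listed edges, right→sink; max matching = max flow.
Augmenting path L1→R1 (+1); matched 1.
Augmenting path L2→R5 (+1); matched 2.
Augmenting path L3→R2 (+1); matched 3.
Augmenting path L4→R6 (+1); matched 4.
Augmenting path L6→R3 (+1); matched 5.
Augmenting path L5→R6→L4→R2→L3→R4 (+1); matched 6.
No augmenting path remains; maximum matching = 6.
König certificate: {L1, L2, L3, L4, L5, L6} is a vertex cover of size 6 (every listed pair touches it), so no matching can be larger.

6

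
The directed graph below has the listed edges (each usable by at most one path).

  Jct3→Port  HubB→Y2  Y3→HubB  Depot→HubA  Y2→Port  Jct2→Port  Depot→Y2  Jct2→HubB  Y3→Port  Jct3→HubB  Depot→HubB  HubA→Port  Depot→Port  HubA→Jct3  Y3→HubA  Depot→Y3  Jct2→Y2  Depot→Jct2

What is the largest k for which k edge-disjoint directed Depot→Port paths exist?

5

Assign every edge capacity 1; by Menger, the answer equals the max flow.
Path Depot→Port (+1); total 1.
Path Depot→Y3→Port (+1); total 2.
Path Depot→HubA→Port (+1); total 3.
Path Depot→Jct2→Port (+1); total 4.
Path Depot→Y2→Port (+1); total 5.
No residual Depot→Port path; max flow = 5.
Certifying cut of size 5: {Depot→HubA, Depot→Jct2, Depot→Port, Depot→Y3, Y2→Port}.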